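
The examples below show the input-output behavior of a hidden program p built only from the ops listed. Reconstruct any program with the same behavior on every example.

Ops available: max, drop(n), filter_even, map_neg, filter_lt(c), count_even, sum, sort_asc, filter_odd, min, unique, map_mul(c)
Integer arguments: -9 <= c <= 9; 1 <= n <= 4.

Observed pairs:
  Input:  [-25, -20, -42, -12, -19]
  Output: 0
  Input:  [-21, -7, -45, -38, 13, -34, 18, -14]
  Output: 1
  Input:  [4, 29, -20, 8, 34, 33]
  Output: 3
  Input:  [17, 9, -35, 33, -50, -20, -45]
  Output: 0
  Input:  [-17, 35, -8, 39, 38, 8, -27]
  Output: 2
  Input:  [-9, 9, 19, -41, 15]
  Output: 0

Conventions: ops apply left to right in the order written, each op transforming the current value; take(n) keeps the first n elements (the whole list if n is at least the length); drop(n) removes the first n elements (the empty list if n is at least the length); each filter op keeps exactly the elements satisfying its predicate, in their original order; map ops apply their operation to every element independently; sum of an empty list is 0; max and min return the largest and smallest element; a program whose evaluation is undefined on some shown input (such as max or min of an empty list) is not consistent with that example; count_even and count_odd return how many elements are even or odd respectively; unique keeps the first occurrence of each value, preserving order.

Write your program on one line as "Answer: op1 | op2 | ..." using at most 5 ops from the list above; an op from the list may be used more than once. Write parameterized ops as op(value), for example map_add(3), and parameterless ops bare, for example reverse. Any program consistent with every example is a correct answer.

filter_even | map_mul(-5) | filter_lt(9) | count_even

Check, running the answer program on each example:
  [-25, -20, -42, -12, -19] -> [-20, -42, -12] -> [100, 210, 60] -> [] -> 0
  [-21, -7, -45, -38, 13, -34, 18, -14] -> [-38, -34, 18, -14] -> [190, 170, -90, 70] -> [-90] -> 1
  [4, 29, -20, 8, 34, 33] -> [4, -20, 8, 34] -> [-20, 100, -40, -170] -> [-20, -40, -170] -> 3
  [17, 9, -35, 33, -50, -20, -45] -> [-50, -20] -> [250, 100] -> [] -> 0
  [-17, 35, -8, 39, 38, 8, -27] -> [-8, 38, 8] -> [40, -190, -40] -> [-190, -40] -> 2
  [-9, 9, 19, -41, 15] -> [] -> [] -> [] -> 0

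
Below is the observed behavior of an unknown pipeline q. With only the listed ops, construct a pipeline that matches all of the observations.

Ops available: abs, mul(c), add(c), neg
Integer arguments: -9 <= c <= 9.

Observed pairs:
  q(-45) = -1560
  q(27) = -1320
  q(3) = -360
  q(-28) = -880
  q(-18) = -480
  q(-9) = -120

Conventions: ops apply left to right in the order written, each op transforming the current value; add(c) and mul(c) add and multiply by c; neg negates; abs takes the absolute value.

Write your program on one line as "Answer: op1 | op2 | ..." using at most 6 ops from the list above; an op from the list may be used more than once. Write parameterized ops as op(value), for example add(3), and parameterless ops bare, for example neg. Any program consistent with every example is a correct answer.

add(6) | mul(-5) | abs | neg | mul(8)

Check, running the answer program on each example:
  -45 -> -39 -> 195 -> 195 -> -195 -> -1560
  27 -> 33 -> -165 -> 165 -> -165 -> -1320
  3 -> 9 -> -45 -> 45 -> -45 -> -360
  -28 -> -22 -> 110 -> 110 -> -110 -> -880
  -18 -> -12 -> 60 -> 60 -> -60 -> -480
  -9 -> -3 -> 15 -> 15 -> -15 -> -120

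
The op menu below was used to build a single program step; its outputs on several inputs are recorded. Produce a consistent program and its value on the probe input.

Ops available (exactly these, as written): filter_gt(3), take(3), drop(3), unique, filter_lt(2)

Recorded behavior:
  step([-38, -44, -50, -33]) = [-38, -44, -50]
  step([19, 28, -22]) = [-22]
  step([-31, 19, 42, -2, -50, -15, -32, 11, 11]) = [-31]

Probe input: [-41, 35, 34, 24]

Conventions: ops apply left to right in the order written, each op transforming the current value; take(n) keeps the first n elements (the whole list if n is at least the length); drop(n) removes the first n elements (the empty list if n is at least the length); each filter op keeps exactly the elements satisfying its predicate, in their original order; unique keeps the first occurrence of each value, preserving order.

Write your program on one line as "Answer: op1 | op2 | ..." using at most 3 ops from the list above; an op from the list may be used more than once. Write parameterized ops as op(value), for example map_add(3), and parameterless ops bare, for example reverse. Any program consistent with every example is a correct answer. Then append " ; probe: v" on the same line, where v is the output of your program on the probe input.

take(3) | filter_lt(2) ; probe: [-41]

Check, running the answer program on each example:
  [-38, -44, -50, -33] -> [-38, -44, -50] -> [-38, -44, -50]
  [19, 28, -22] -> [19, 28, -22] -> [-22]
  [-31, 19, 42, -2, -50, -15, -32, 11, 11] -> [-31, 19, 42] -> [-31]
  probe: [-41, 35, 34, 24] -> [-41, 35, 34] -> [-41]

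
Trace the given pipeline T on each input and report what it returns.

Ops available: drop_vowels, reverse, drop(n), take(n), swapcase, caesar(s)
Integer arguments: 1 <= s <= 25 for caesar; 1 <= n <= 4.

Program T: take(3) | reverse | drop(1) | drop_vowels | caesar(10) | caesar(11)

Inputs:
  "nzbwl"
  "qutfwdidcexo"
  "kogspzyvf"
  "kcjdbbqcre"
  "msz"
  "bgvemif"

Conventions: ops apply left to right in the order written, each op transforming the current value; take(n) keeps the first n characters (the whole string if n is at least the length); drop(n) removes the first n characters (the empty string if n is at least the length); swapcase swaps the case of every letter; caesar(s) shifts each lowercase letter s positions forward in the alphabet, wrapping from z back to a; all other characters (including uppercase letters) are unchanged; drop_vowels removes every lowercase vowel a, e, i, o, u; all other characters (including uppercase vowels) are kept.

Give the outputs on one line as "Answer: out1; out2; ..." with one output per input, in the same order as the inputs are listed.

"ui"; "l"; "f"; "xf"; "nh"; "bw"

Execution, op by op:
  "nzbwl" -> "nzb" -> "bzn" -> "zn" -> "zn" -> "jx" -> "ui"
  "qutfwdidcexo" -> "qut" -> "tuq" -> "uq" -> "q" -> "a" -> "l"
  "kogspzyvf" -> "kog" -> "gok" -> "ok" -> "k" -> "u" -> "f"
  "kcjdbbqcre" -> "kcj" -> "jck" -> "ck" -> "ck" -> "mu" -> "xf"
  "msz" -> "msz" -> "zsm" -> "sm" -> "sm" -> "cw" -> "nh"
  "bgvemif" -> "bgv" -> "vgb" -> "gb" -> "gb" -> "ql" -> "bw"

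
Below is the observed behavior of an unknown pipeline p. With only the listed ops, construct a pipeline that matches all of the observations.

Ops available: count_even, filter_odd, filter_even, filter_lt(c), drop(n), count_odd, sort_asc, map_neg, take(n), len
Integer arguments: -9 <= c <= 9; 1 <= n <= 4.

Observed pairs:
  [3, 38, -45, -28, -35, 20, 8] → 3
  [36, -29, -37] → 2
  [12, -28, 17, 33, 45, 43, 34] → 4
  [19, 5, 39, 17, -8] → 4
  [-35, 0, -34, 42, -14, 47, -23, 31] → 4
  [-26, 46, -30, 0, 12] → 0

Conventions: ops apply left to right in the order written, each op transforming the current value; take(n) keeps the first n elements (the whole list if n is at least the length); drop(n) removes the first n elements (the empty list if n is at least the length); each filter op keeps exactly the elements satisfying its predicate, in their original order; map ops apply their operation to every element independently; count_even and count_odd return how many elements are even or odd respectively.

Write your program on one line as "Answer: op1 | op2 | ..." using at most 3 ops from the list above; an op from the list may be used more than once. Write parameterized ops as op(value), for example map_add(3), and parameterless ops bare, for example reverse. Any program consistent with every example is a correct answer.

filter_odd | map_neg | len

Check, running the answer program on each example:
  [3, 38, -45, -28, -35, 20, 8] -> [3, -45, -35] -> [-3, 45, 35] -> 3
  [36, -29, -37] -> [-29, -37] -> [29, 37] -> 2
  [12, -28, 17, 33, 45, 43, 34] -> [17, 33, 45, 43] -> [-17, -33, -45, -43] -> 4
  [19, 5, 39, 17, -8] -> [19, 5, 39, 17] -> [-19, -5, -39, -17] -> 4
  [-35, 0, -34, 42, -14, 47, -23, 31] -> [-35, 47, -23, 31] -> [35, -47, 23, -31] -> 4
  [-26, 46, -30, 0, 12] -> [] -> [] -> 0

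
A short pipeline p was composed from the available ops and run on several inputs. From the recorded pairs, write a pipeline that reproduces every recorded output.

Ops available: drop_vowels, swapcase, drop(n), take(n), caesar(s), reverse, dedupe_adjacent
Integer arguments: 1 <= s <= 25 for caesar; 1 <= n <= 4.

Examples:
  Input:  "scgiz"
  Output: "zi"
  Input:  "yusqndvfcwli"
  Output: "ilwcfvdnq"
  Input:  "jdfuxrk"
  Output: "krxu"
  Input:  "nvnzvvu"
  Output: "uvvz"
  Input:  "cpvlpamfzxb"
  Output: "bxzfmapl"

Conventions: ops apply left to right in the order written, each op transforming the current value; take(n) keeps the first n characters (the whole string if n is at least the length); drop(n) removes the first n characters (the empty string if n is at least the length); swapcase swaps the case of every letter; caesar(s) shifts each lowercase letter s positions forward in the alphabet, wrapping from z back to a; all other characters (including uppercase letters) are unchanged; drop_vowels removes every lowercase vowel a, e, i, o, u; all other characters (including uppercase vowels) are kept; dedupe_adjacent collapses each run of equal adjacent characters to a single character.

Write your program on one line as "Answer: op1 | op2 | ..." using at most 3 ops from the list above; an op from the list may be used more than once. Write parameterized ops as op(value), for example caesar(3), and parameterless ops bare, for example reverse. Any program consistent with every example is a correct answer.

drop(3) | reverse

Check, running the answer program on each example:
  "scgiz" -> "iz" -> "zi"
  "yusqndvfcwli" -> "qndvfcwli" -> "ilwcfvdnq"
  "jdfuxrk" -> "uxrk" -> "krxu"
  "nvnzvvu" -> "zvvu" -> "uvvz"
  "cpvlpamfzxb" -> "lpamfzxb" -> "bxzfmapl"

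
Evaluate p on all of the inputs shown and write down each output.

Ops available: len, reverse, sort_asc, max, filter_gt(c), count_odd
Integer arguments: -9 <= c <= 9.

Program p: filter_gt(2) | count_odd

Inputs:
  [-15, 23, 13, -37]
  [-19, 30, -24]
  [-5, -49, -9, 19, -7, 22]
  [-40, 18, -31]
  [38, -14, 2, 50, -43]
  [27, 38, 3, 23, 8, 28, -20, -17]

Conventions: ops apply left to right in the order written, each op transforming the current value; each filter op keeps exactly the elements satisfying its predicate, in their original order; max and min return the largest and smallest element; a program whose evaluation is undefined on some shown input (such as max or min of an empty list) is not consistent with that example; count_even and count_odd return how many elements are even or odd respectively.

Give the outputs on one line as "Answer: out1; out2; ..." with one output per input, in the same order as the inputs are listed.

Execution, op by op:
  [-15, 23, 13, -37] -> [23, 13] -> 2
  [-19, 30, -24] -> [30] -> 0
  [-5, -49, -9, 19, -7, 22] -> [19, 22] -> 1
  [-40, 18, -31] -> [18] -> 0
  [38, -14, 2, 50, -43] -> [38, 50] -> 0
  [27, 38, 3, 23, 8, 28, -20, -17] -> [27, 38, 3, 23, 8, 28] -> 3

2; 0; 1; 0; 0; 3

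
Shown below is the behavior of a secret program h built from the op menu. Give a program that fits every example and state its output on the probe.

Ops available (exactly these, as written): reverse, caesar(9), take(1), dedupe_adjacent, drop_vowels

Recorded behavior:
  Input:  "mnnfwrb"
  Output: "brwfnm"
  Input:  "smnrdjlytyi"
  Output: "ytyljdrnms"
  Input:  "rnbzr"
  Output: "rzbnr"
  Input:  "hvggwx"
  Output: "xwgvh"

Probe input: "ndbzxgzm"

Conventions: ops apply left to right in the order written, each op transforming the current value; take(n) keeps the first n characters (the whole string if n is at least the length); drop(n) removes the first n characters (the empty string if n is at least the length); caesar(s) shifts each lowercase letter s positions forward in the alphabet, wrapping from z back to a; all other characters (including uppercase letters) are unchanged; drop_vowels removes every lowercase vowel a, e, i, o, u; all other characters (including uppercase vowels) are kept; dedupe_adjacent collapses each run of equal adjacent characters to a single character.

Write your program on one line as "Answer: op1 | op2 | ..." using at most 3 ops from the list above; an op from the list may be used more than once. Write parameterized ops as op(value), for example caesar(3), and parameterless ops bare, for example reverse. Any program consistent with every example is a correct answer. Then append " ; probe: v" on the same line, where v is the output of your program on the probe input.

dedupe_adjacent | drop_vowels | reverse ; probe: "mzgxzbdn"

Check, running the answer program on each example:
  "mnnfwrb" -> "mnfwrb" -> "mnfwrb" -> "brwfnm"
  "smnrdjlytyi" -> "smnrdjlytyi" -> "smnrdjlyty" -> "ytyljdrnms"
  "rnbzr" -> "rnbzr" -> "rnbzr" -> "rzbnr"
  "hvggwx" -> "hvgwx" -> "hvgwx" -> "xwgvh"
  probe: "ndbzxgzm" -> "ndbzxgzm" -> "ndbzxgzm" -> "mzgxzbdn"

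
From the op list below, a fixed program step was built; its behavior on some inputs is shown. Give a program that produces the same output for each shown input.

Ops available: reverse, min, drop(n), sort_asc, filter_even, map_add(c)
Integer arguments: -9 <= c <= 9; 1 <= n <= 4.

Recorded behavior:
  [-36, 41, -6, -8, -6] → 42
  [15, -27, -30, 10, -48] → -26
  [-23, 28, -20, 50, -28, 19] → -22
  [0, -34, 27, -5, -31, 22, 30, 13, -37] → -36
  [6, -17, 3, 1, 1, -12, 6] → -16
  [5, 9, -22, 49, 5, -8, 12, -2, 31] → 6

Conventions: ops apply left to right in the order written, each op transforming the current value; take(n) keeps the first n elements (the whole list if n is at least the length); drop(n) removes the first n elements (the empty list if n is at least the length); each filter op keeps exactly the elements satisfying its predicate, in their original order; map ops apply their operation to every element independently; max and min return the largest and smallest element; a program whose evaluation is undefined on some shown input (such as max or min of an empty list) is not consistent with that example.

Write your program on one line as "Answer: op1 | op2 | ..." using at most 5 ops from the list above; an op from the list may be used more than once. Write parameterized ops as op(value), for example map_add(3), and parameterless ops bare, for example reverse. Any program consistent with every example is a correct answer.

map_add(-7) | map_add(8) | filter_even | min

Check, running the answer program on each example:
  [-36, 41, -6, -8, -6] -> [-43, 34, -13, -15, -13] -> [-35, 42, -5, -7, -5] -> [42] -> 42
  [15, -27, -30, 10, -48] -> [8, -34, -37, 3, -55] -> [16, -26, -29, 11, -47] -> [16, -26] -> -26
  [-23, 28, -20, 50, -28, 19] -> [-30, 21, -27, 43, -35, 12] -> [-22, 29, -19, 51, -27, 20] -> [-22, 20] -> -22
  [0, -34, 27, -5, -31, 22, 30, 13, -37] -> [-7, -41, 20, -12, -38, 15, 23, 6, -44] -> [1, -33, 28, -4, -30, 23, 31, 14, -36] -> [28, -4, -30, 14, -36] -> -36
  [6, -17, 3, 1, 1, -12, 6] -> [-1, -24, -4, -6, -6, -19, -1] -> [7, -16, 4, 2, 2, -11, 7] -> [-16, 4, 2, 2] -> -16
  [5, 9, -22, 49, 5, -8, 12, -2, 31] -> [-2, 2, -29, 42, -2, -15, 5, -9, 24] -> [6, 10, -21, 50, 6, -7, 13, -1, 32] -> [6, 10, 50, 6, 32] -> 6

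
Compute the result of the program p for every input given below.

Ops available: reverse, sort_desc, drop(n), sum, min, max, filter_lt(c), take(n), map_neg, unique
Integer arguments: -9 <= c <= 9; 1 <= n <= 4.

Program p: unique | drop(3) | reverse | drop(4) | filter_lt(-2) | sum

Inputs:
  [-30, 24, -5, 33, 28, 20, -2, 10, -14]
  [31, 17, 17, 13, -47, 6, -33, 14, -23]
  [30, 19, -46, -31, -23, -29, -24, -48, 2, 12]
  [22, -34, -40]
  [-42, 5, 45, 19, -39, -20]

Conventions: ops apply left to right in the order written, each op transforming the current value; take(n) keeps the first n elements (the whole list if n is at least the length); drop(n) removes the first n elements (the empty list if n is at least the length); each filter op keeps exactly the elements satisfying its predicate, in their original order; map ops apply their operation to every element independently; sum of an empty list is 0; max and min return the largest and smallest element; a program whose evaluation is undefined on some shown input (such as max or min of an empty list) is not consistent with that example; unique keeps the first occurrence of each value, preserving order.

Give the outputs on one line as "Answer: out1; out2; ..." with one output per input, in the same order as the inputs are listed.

0; -47; -83; 0; 0

Execution, op by op:
  [-30, 24, -5, 33, 28, 20, -2, 10, -14] -> [-30, 24, -5, 33, 28, 20, -2, 10, -14] -> [33, 28, 20, -2, 10, -14] -> [-14, 10, -2, 20, 28, 33] -> [28, 33] -> [] -> 0
  [31, 17, 17, 13, -47, 6, -33, 14, -23] -> [31, 17, 13, -47, 6, -33, 14, -23] -> [-47, 6, -33, 14, -23] -> [-23, 14, -33, 6, -47] -> [-47] -> [-47] -> -47
  [30, 19, -46, -31, -23, -29, -24, -48, 2, 12] -> [30, 19, -46, -31, -23, -29, -24, -48, 2, 12] -> [-31, -23, -29, -24, -48, 2, 12] -> [12, 2, -48, -24, -29, -23, -31] -> [-29, -23, -31] -> [-29, -23, -31] -> -83
  [22, -34, -40] -> [22, -34, -40] -> [] -> [] -> [] -> [] -> 0
  [-42, 5, 45, 19, -39, -20] -> [-42, 5, 45, 19, -39, -20] -> [19, -39, -20] -> [-20, -39, 19] -> [] -> [] -> 0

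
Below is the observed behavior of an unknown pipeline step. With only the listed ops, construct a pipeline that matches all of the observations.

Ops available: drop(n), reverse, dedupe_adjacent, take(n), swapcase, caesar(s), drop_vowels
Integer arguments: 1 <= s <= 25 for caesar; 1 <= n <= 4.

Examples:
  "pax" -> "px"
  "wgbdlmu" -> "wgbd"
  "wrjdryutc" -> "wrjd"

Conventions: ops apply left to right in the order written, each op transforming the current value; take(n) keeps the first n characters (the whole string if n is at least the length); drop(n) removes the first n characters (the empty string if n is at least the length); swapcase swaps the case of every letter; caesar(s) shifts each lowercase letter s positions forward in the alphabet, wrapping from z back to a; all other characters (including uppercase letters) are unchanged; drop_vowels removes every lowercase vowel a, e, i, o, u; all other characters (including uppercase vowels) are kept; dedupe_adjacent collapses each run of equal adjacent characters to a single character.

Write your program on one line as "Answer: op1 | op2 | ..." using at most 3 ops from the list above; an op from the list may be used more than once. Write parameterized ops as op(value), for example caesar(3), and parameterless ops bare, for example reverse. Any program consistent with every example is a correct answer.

take(4) | drop_vowels

Check, running the answer program on each example:
  "pax" -> "pax" -> "px"
  "wgbdlmu" -> "wgbd" -> "wgbd"
  "wrjdryutc" -> "wrjd" -> "wrjd"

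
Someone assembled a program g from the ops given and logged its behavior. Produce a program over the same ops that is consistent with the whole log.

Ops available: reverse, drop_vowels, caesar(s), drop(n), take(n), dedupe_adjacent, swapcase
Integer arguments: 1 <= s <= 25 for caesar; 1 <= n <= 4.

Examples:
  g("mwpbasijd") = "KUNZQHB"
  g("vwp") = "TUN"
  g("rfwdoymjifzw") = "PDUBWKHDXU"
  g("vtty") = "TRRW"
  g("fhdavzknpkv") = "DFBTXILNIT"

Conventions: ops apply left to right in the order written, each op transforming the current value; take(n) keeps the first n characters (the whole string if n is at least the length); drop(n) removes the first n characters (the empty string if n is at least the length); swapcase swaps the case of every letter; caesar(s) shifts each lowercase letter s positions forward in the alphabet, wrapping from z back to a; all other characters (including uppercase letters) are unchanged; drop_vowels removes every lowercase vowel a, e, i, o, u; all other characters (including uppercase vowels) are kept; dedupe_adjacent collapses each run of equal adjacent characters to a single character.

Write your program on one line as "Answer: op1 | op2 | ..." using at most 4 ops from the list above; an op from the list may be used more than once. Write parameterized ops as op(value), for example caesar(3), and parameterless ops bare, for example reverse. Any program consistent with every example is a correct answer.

drop_vowels | caesar(24) | swapcase

Check, running the answer program on each example:
  "mwpbasijd" -> "mwpbsjd" -> "kunzqhb" -> "KUNZQHB"
  "vwp" -> "vwp" -> "tun" -> "TUN"
  "rfwdoymjifzw" -> "rfwdymjfzw" -> "pdubwkhdxu" -> "PDUBWKHDXU"
  "vtty" -> "vtty" -> "trrw" -> "TRRW"
  "fhdavzknpkv" -> "fhdvzknpkv" -> "dfbtxilnit" -> "DFBTXILNIT"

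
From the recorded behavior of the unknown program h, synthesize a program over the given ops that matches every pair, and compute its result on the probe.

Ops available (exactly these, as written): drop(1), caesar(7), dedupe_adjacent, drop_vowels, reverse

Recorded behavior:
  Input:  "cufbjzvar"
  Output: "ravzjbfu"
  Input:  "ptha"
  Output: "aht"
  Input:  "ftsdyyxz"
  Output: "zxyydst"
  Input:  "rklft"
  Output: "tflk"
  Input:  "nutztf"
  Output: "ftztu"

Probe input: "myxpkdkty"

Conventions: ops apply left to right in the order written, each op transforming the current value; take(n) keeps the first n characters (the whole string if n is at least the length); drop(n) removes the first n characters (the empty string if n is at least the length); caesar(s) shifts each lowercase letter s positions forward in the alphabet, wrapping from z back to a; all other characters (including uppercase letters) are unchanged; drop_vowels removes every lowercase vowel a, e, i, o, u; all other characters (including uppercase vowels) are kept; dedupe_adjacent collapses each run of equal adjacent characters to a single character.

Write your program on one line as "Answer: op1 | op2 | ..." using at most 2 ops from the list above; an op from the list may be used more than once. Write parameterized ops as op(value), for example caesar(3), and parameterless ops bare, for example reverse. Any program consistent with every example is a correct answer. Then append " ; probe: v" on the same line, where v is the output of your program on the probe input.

drop(1) | reverse ; probe: "ytkdkpxy"

Check, running the answer program on each example:
  "cufbjzvar" -> "ufbjzvar" -> "ravzjbfu"
  "ptha" -> "tha" -> "aht"
  "ftsdyyxz" -> "tsdyyxz" -> "zxyydst"
  "rklft" -> "klft" -> "tflk"
  "nutztf" -> "utztf" -> "ftztu"
  probe: "myxpkdkty" -> "yxpkdkty" -> "ytkdkpxy"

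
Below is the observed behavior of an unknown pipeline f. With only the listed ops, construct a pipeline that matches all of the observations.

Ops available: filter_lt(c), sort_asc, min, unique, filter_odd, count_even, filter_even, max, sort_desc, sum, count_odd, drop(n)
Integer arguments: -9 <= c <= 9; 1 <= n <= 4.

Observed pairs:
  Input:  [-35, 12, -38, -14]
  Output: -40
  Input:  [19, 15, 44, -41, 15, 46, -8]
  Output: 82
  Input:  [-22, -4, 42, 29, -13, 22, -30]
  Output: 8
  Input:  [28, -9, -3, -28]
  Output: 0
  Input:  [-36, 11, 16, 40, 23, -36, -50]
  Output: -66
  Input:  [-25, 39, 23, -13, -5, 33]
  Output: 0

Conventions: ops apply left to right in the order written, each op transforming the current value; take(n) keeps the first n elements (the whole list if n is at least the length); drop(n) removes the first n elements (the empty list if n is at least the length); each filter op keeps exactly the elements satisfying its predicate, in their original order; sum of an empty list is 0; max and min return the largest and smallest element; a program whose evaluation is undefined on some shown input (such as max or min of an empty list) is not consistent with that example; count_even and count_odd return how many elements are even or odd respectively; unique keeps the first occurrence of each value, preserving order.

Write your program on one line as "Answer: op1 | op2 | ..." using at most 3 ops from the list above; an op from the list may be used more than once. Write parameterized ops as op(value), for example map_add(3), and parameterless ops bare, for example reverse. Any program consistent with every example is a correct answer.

filter_even | sum

Check, running the answer program on each example:
  [-35, 12, -38, -14] -> [12, -38, -14] -> -40
  [19, 15, 44, -41, 15, 46, -8] -> [44, 46, -8] -> 82
  [-22, -4, 42, 29, -13, 22, -30] -> [-22, -4, 42, 22, -30] -> 8
  [28, -9, -3, -28] -> [28, -28] -> 0
  [-36, 11, 16, 40, 23, -36, -50] -> [-36, 16, 40, -36, -50] -> -66
  [-25, 39, 23, -13, -5, 33] -> [] -> 0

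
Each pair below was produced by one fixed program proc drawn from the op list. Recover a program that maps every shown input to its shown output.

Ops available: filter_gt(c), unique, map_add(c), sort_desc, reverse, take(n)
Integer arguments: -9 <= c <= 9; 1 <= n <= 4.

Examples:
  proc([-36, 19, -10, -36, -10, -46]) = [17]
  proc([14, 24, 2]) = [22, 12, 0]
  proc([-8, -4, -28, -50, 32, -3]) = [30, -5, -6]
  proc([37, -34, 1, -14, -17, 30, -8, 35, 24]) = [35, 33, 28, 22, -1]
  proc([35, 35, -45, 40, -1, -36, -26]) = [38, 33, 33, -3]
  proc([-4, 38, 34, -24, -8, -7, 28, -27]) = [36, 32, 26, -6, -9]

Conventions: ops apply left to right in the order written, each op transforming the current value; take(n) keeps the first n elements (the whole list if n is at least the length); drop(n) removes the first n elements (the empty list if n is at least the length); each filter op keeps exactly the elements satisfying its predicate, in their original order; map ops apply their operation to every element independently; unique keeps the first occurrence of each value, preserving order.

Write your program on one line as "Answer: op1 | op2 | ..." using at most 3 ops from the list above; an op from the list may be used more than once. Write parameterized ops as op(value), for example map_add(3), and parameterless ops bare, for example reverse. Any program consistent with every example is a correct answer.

filter_gt(-8) | map_add(-2) | sort_desc

Check, running the answer program on each example:
  [-36, 19, -10, -36, -10, -46] -> [19] -> [17] -> [17]
  [14, 24, 2] -> [14, 24, 2] -> [12, 22, 0] -> [22, 12, 0]
  [-8, -4, -28, -50, 32, -3] -> [-4, 32, -3] -> [-6, 30, -5] -> [30, -5, -6]
  [37, -34, 1, -14, -17, 30, -8, 35, 24] -> [37, 1, 30, 35, 24] -> [35, -1, 28, 33, 22] -> [35, 33, 28, 22, -1]
  [35, 35, -45, 40, -1, -36, -26] -> [35, 35, 40, -1] -> [33, 33, 38, -3] -> [38, 33, 33, -3]
  [-4, 38, 34, -24, -8, -7, 28, -27] -> [-4, 38, 34, -7, 28] -> [-6, 36, 32, -9, 26] -> [36, 32, 26, -6, -9]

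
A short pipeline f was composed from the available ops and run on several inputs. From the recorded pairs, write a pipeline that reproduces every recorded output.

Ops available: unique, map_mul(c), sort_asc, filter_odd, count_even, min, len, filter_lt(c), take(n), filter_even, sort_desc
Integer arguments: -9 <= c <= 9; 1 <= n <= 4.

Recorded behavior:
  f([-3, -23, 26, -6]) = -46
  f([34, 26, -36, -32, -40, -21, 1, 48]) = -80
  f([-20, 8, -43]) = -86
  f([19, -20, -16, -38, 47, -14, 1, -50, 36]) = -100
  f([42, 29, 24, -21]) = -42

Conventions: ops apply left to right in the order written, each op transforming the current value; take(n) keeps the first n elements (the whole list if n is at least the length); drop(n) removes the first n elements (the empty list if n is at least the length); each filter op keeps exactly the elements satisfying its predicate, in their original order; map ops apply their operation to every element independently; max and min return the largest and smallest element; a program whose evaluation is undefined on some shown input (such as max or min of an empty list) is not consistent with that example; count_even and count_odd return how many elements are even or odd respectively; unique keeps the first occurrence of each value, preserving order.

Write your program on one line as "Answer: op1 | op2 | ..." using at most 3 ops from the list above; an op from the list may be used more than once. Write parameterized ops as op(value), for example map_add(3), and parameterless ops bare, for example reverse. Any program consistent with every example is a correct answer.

map_mul(2) | sort_asc | min

Check, running the answer program on each example:
  [-3, -23, 26, -6] -> [-6, -46, 52, -12] -> [-46, -12, -6, 52] -> -46
  [34, 26, -36, -32, -40, -21, 1, 48] -> [68, 52, -72, -64, -80, -42, 2, 96] -> [-80, -72, -64, -42, 2, 52, 68, 96] -> -80
  [-20, 8, -43] -> [-40, 16, -86] -> [-86, -40, 16] -> -86
  [19, -20, -16, -38, 47, -14, 1, -50, 36] -> [38, -40, -32, -76, 94, -28, 2, -100, 72] -> [-100, -76, -40, -32, -28, 2, 38, 72, 94] -> -100
  [42, 29, 24, -21] -> [84, 58, 48, -42] -> [-42, 48, 58, 84] -> -42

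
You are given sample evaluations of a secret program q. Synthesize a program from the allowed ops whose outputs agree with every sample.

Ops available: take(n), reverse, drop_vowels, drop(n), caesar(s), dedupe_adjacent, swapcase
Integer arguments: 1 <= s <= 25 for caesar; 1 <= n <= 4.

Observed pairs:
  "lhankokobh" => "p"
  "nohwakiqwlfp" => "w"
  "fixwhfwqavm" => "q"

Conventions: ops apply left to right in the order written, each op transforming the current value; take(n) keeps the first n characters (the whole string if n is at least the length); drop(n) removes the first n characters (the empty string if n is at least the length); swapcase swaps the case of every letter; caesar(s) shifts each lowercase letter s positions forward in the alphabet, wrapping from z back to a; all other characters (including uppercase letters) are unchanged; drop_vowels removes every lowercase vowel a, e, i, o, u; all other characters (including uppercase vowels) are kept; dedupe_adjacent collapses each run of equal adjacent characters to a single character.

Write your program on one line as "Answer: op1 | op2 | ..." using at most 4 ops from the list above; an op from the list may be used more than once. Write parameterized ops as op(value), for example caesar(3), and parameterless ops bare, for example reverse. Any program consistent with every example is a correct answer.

take(4) | drop(1) | take(1) | caesar(8)

Check, running the answer program on each example:
  "lhankokobh" -> "lhan" -> "han" -> "h" -> "p"
  "nohwakiqwlfp" -> "nohw" -> "ohw" -> "o" -> "w"
  "fixwhfwqavm" -> "fixw" -> "ixw" -> "i" -> "q"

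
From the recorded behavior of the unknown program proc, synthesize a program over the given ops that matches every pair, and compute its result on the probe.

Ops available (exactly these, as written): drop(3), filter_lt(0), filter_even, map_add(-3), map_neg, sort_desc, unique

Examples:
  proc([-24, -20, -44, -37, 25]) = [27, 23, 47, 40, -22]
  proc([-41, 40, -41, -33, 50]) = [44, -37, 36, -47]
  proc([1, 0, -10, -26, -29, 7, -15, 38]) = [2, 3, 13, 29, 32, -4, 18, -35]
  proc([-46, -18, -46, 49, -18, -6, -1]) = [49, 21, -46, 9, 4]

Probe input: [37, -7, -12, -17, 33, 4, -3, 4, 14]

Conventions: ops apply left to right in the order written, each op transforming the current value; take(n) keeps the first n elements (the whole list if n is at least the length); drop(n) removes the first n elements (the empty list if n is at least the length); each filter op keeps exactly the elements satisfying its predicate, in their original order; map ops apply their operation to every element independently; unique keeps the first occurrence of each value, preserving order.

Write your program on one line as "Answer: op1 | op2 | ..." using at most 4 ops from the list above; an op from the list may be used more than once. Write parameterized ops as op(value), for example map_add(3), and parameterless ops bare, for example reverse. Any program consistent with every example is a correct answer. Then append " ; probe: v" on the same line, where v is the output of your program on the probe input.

map_add(-3) | map_neg | unique ; probe: [-34, 10, 15, 20, -30, -1, 6, -11]

Check, running the answer program on each example:
  [-24, -20, -44, -37, 25] -> [-27, -23, -47, -40, 22] -> [27, 23, 47, 40, -22] -> [27, 23, 47, 40, -22]
  [-41, 40, -41, -33, 50] -> [-44, 37, -44, -36, 47] -> [44, -37, 44, 36, -47] -> [44, -37, 36, -47]
  [1, 0, -10, -26, -29, 7, -15, 38] -> [-2, -3, -13, -29, -32, 4, -18, 35] -> [2, 3, 13, 29, 32, -4, 18, -35] -> [2, 3, 13, 29, 32, -4, 18, -35]
  [-46, -18, -46, 49, -18, -6, -1] -> [-49, -21, -49, 46, -21, -9, -4] -> [49, 21, 49, -46, 21, 9, 4] -> [49, 21, -46, 9, 4]
  probe: [37, -7, -12, -17, 33, 4, -3, 4, 14] -> [34, -10, -15, -20, 30, 1, -6, 1, 11] -> [-34, 10, 15, 20, -30, -1, 6, -1, -11] -> [-34, 10, 15, 20, -30, -1, 6, -11]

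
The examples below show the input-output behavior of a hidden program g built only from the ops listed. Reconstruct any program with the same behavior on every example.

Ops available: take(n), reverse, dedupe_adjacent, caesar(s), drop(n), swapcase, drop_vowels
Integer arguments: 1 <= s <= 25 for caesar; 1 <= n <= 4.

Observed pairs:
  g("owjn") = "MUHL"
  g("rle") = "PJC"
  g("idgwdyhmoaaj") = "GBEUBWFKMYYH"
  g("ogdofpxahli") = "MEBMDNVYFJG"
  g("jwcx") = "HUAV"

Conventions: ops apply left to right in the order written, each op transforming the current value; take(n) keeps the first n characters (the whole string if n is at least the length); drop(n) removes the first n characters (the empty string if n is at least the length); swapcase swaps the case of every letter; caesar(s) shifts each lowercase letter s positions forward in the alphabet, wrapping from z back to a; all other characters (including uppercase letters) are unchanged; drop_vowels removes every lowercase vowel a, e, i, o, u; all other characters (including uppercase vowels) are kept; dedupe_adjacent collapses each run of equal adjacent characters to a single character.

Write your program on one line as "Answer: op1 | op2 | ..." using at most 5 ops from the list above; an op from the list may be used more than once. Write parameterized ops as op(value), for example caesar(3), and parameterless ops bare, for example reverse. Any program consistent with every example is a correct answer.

caesar(24) | reverse | swapcase | reverse

Check, running the answer program on each example:
  "owjn" -> "muhl" -> "lhum" -> "LHUM" -> "MUHL"
  "rle" -> "pjc" -> "cjp" -> "CJP" -> "PJC"
  "idgwdyhmoaaj" -> "gbeubwfkmyyh" -> "hyymkfwbuebg" -> "HYYMKFWBUEBG" -> "GBEUBWFKMYYH"
  "ogdofpxahli" -> "mebmdnvyfjg" -> "gjfyvndmbem" -> "GJFYVNDMBEM" -> "MEBMDNVYFJG"
  "jwcx" -> "huav" -> "vauh" -> "VAUH" -> "HUAV"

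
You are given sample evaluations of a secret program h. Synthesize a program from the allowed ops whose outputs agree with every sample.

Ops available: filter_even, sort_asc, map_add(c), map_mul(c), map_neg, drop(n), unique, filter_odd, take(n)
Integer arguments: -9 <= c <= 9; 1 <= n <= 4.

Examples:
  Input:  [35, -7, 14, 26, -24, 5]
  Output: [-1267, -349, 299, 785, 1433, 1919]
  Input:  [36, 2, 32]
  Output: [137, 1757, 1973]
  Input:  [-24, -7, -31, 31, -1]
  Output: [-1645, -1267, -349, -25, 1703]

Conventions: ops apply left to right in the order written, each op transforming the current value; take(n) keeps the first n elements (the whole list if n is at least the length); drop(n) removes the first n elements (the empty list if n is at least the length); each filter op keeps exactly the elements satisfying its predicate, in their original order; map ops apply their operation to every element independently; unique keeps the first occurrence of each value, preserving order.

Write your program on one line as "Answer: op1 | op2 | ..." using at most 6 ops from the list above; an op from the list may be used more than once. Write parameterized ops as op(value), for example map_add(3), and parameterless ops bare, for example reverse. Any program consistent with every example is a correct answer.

map_mul(6) | sort_asc | map_add(3) | map_mul(9) | map_add(2)

Check, running the answer program on each example:
  [35, -7, 14, 26, -24, 5] -> [210, -42, 84, 156, -144, 30] -> [-144, -42, 30, 84, 156, 210] -> [-141, -39, 33, 87, 159, 213] -> [-1269, -351, 297, 783, 1431, 1917] -> [-1267, -349, 299, 785, 1433, 1919]
  [36, 2, 32] -> [216, 12, 192] -> [12, 192, 216] -> [15, 195, 219] -> [135, 1755, 1971] -> [137, 1757, 1973]
  [-24, -7, -31, 31, -1] -> [-144, -42, -186, 186, -6] -> [-186, -144, -42, -6, 186] -> [-183, -141, -39, -3, 189] -> [-1647, -1269, -351, -27, 1701] -> [-1645, -1267, -349, -25, 1703]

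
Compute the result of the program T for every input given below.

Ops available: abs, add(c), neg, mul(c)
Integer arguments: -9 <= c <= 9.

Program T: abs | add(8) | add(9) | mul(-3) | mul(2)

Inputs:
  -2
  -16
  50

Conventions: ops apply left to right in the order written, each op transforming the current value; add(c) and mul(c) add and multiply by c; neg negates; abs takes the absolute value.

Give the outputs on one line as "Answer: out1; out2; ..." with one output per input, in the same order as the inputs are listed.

Execution, op by op:
  -2 -> 2 -> 10 -> 19 -> -57 -> -114
  -16 -> 16 -> 24 -> 33 -> -99 -> -198
  50 -> 50 -> 58 -> 67 -> -201 -> -402

-114; -198; -402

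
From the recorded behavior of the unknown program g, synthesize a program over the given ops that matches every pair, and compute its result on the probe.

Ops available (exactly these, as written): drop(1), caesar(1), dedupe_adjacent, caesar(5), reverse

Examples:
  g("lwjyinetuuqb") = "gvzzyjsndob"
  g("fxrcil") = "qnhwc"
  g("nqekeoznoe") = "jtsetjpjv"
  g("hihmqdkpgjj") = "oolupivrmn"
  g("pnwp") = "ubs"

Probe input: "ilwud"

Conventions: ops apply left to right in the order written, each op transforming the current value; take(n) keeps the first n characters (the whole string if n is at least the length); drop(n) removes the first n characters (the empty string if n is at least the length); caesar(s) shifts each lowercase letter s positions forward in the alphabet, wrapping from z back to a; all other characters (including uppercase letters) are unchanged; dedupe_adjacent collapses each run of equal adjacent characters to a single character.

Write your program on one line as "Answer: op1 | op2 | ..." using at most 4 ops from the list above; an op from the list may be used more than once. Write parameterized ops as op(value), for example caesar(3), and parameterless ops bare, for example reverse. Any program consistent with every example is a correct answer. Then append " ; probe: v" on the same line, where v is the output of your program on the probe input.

drop(1) | caesar(5) | reverse ; probe: "izbq"

Check, running the answer program on each example:
  "lwjyinetuuqb" -> "wjyinetuuqb" -> "bodnsjyzzvg" -> "gvzzyjsndob"
  "fxrcil" -> "xrcil" -> "cwhnq" -> "qnhwc"
  "nqekeoznoe" -> "qekeoznoe" -> "vjpjtestj" -> "jtsetjpjv"
  "hihmqdkpgjj" -> "ihmqdkpgjj" -> "nmrvipuloo" -> "oolupivrmn"
  "pnwp" -> "nwp" -> "sbu" -> "ubs"
  probe: "ilwud" -> "lwud" -> "qbzi" -> "izbq"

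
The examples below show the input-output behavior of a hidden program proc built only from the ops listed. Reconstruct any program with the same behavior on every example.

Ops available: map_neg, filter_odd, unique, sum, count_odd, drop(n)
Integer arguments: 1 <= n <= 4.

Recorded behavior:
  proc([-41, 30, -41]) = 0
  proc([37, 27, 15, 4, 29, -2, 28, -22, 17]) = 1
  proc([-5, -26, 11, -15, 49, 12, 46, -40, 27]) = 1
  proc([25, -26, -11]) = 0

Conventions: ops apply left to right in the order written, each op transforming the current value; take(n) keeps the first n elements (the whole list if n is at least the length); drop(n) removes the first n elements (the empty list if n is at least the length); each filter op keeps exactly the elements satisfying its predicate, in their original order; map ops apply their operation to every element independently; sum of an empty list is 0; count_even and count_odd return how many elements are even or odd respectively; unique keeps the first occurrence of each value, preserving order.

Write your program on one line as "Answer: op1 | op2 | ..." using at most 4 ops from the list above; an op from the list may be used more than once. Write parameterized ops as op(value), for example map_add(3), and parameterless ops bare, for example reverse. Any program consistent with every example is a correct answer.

drop(2) | map_neg | drop(3) | count_odd

Check, running the answer program on each example:
  [-41, 30, -41] -> [-41] -> [41] -> [] -> 0
  [37, 27, 15, 4, 29, -2, 28, -22, 17] -> [15, 4, 29, -2, 28, -22, 17] -> [-15, -4, -29, 2, -28, 22, -17] -> [2, -28, 22, -17] -> 1
  [-5, -26, 11, -15, 49, 12, 46, -40, 27] -> [11, -15, 49, 12, 46, -40, 27] -> [-11, 15, -49, -12, -46, 40, -27] -> [-12, -46, 40, -27] -> 1
  [25, -26, -11] -> [-11] -> [11] -> [] -> 0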